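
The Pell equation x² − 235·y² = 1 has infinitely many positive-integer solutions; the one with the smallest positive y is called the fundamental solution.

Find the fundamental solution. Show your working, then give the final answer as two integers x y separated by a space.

d=235: √d = [15; 3,30] (ℓ=2, even), read p_1/q_1
i=0: a=15 ⇒ p=15, q=1
i=1: a=3 ⇒ p=46, q=3
fundamental: x₁=46, y₁=3  (since 2116 − 235·9 = 1)

46 3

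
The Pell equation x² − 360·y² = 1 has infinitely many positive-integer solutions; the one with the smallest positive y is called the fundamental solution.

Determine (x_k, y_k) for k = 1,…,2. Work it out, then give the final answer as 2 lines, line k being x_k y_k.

19 1
721 38

√360 = [18; 1,36, …], period ℓ=2 (even) → k=1
a_0=18:  p_0=18·1+0=18,  q_0=18·0+1=1
a_1=1:  p_1=1·18+1=19,  q_1=1·1+0=1
fundamental: x₁=19, y₁=1  (since 361 − 360·1 = 1)
(19+1√360)^2 = 721 + 38√360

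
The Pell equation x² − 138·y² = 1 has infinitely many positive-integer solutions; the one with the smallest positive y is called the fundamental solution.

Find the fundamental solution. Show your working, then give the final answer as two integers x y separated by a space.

47 4

√138 → a₀=11, period (1,2,1,22); ℓ=4 even so k=3
a_0=11:  p_0=11·1+0=11,  q_0=11·0+1=1
…
a_2=2:  p_2=2·12+11=35,  q_2=2·1+1=3
a_3=1:  p_3=1·35+12=47,  q_3=1·3+1=4
fundamental: x₁=47, y₁=4  (since 2209 − 138·16 = 1)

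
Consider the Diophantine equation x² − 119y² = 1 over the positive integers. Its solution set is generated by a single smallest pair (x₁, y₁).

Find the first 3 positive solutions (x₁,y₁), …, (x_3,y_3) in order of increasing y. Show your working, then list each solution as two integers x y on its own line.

120 11
28799 2640
6911640 633589

√119 = [10; 1,9,1,20, …], period ℓ=4 (even) → k=3
k=0  a_k=10  p_k/q_k = 10/1
…
k=2  a_k=9  p_k/q_k = 109/10
k=3  a_k=1  p_k/q_k = 120/11
(x₁, y₁) = (120, 11);  120² − 119·11² = 1 ✓
(120+11√119)^2 = 28799 + 2640√119
(120+11√119)^3 = 6911640 + 633589√119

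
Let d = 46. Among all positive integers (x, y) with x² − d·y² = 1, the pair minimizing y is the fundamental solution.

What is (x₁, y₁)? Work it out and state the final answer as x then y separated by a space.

d=46: √d = [6; 1,3,1,1,2,6,2,1,1,3,1,12] (ℓ=12, even), read p_11/q_11
step 0: (6, 1)  from 6·(1,0) + (0,1)
step 1: (7, 1)  from 1·(6,1) + (1,0)
…
step 4: (61, 9)  from 1·(34,5) + (27,4)
…
step 7: (2150, 317)  from 2·(997,147) + (156,23)
…
step 9: (5297, 781)  from 1·(3147,464) + (2150,317)
step 10: (19038, 2807)  from 3·(5297,781) + (3147,464)
step 11: (24335, 3588)  from 1·(19038,2807) + (5297,781)
fundamental: x₁=24335, y₁=3588  (since 592192225 − 46·12873744 = 1)

24335 3588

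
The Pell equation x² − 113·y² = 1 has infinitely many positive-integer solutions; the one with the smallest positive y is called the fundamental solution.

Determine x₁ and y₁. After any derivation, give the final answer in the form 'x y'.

√113 = [10; 1,1,1,2,2,1,1,1,20, …], period ℓ=9 (odd) → k=17
step 0: (10, 1)  from 10·(1,0) + (0,1)
…
step 5: (202, 19)  from 2·(85,8) + (32,3)
step 6: (287, 27)  from 1·(202,19) + (85,8)
…
step 16: (758918, 71393)  from 1·(445435,41903) + (313483,29490)
step 17: (1204353, 113296)  from 1·(758918,71393) + (445435,41903)
fundamental: x₁=1204353, y₁=113296  (since 1450466148609 − 113·12835983616 = 1)

1204353 113296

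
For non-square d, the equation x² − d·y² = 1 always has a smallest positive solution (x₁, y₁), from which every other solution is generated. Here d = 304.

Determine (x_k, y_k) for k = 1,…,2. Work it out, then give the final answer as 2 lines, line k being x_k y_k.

57799 3315
6681448801 383207370

d=304: √d = [17; 2,3,2,1,1,1,1,1,2,3,2,34] (ℓ=12, even), read p_11/q_11
step 0: (17, 1)  from 17·(1,0) + (0,1)
step 1: (35, 2)  from 2·(17,1) + (1,0)
…
step 4: (401, 23)  from 1·(279,16) + (122,7)
step 5: (680, 39)  from 1·(401,23) + (279,16)
step 6: (1081, 62)  from 1·(680,39) + (401,23)
step 7: (1761, 101)  from 1·(1081,62) + (680,39)
…
step 9: (7445, 427)  from 2·(2842,163) + (1761,101)
step 10: (25177, 1444)  from 3·(7445,427) + (2842,163)
step 11: (57799, 3315)  from 2·(25177,1444) + (7445,427)
(x₁, y₁) = (57799, 3315);  57799² − 304·3315² = 1 ✓
n=2: (57799,3315)∘(57799,3315) = (57799·57799+304·3315·3315, 57799·3315+3315·57799) = (6681448801,383207370)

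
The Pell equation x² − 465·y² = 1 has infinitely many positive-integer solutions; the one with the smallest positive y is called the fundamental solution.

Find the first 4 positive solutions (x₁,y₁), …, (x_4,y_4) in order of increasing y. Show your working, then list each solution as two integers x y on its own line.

15871 736
503777281 23362112
15990898437631 741560158368
507583097703505921 23538602523554944

[21; 1,1,3,2,2,2,3,1,1,42] for √465; ℓ=10 ⇒ convergent index 9
k=0  a_k=21  p_k/q_k = 21/1
k=1  a_k=1  p_k/q_k = 22/1
…
k=3  a_k=3  p_k/q_k = 151/7
k=4  a_k=2  p_k/q_k = 345/16
…
k=6  a_k=2  p_k/q_k = 2027/94
k=7  a_k=3  p_k/q_k = 6922/321
k=8  a_k=1  p_k/q_k = 8949/415
k=9  a_k=1  p_k/q_k = 15871/736
fundamental: x₁=15871, y₁=736  (since 251888641 − 465·541696 = 1)
(15871+736√465)^2 = 503777281 + 23362112√465
(15871+736√465)^3 = 15990898437631 + 741560158368√465
(15871+736√465)^4 = 507583097703505921 + 23538602523554944√465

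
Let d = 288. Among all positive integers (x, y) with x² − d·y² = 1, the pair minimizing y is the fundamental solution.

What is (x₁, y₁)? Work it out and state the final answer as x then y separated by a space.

17 1

√288 = [16; 1,32, …], period ℓ=2 (even) → k=1
step 0: (16, 1)  from 16·(1,0) + (0,1)
step 1: (17, 1)  from 1·(16,1) + (1,0)
→ (17, 1).  Check: 17²=289, 288·1²=288, difference 1.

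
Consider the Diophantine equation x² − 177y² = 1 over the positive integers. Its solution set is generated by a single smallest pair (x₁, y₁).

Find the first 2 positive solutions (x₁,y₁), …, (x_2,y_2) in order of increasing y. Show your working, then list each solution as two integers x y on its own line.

62423 4692
7793261857 585777432

√177 = [13; 3,3,2,8,2,3,3,26, …], period ℓ=8 (even) → k=7
i=0: a=13 ⇒ p=13, q=1
i=1: a=3 ⇒ p=40, q=3
i=2: a=3 ⇒ p=133, q=10
i=3: a=2 ⇒ p=306, q=23
i=4: a=8 ⇒ p=2581, q=194
i=5: a=2 ⇒ p=5468, q=411
i=6: a=3 ⇒ p=18985, q=1427
i=7: a=3 ⇒ p=62423, q=4692
→ (62423, 4692).  Check: 62423²=3896630929, 177·4692²=3896630928, difference 1.
k=2:  x_2 = 62423·62423+177·4692·4692 = 7793261857,  y_2 = 62423·4692+4692·62423 = 585777432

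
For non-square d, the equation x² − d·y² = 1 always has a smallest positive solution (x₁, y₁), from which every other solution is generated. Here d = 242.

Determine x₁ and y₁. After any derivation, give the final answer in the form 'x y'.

19601 1260

[15; 1,1,3,1,14,1,3,1,1,30] for √242; ℓ=10 ⇒ convergent index 9
i=0: a=15 ⇒ p=15, q=1
…
i=2: a=1 ⇒ p=31, q=2
…
i=8: a=1 ⇒ p=10905, q=701
i=9: a=1 ⇒ p=19601, q=1260
fundamental: x₁=19601, y₁=1260  (since 384199201 − 242·1587600 = 1)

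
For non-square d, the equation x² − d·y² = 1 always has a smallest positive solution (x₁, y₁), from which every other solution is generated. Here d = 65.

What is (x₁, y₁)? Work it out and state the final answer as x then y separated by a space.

√65 → a₀=8, period (16); ℓ=1 odd so k=1
k=0  a_k=8  p_k/q_k = 8/1
k=1  a_k=16  p_k/q_k = 129/16
→ (129, 16).  Check: 129²=16641, 65·16²=16640, difference 1.

129 16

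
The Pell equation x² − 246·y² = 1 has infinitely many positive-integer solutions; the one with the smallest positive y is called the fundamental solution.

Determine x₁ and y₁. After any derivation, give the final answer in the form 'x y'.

[15; 1,2,5,1,14,1,5,2,1,30] for √246; ℓ=10 ⇒ convergent index 9
a_0=15:  p_0=15·1+0=15,  q_0=15·0+1=1
…
a_2=2:  p_2=2·16+15=47,  q_2=2·1+1=3
a_3=5:  p_3=5·47+16=251,  q_3=5·3+1=16
…
a_5=14:  p_5=14·298+251=4423,  q_5=14·19+16=282
…
a_8=2:  p_8=2·28028+4721=60777,  q_8=2·1787+301=3875
a_9=1:  p_9=1·60777+28028=88805,  q_9=1·3875+1787=5662
→ (88805, 5662).  Check: 88805²=7886328025, 246·5662²=7886328024, difference 1.

88805 5662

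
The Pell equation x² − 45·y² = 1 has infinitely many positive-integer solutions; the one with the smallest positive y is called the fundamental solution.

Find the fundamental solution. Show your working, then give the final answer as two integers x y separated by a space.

[6; 1,2,2,2,1,12] for √45; ℓ=6 ⇒ convergent index 5
a_0=6:  p_0=6·1+0=6,  q_0=6·0+1=1
…
a_3=2:  p_3=2·20+7=47,  q_3=2·3+1=7
a_4=2:  p_4=2·47+20=114,  q_4=2·7+3=17
a_5=1:  p_5=1·114+47=161,  q_5=1·17+7=24
(x₁, y₁) = (161, 24);  161² − 45·24² = 1 ✓

161 24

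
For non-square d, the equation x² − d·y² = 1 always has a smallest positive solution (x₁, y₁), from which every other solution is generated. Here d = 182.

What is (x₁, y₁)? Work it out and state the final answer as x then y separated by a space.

√182 = [13; 2,26, …], period ℓ=2 (even) → k=1
a_0=13:  p_0=13·1+0=13,  q_0=13·0+1=1
a_1=2:  p_1=2·13+1=27,  q_1=2·1+0=2
fundamental: x₁=27, y₁=2  (since 729 − 182·4 = 1)

27 2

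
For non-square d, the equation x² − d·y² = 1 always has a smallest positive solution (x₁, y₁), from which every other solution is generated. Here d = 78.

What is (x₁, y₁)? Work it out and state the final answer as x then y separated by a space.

53 6

√78 → a₀=8, period (1,4,1,16); ℓ=4 even so k=3
a_0=8:  p_0=8·1+0=8,  q_0=8·0+1=1
a_1=1:  p_1=1·8+1=9,  q_1=1·1+0=1
a_2=4:  p_2=4·9+8=44,  q_2=4·1+1=5
a_3=1:  p_3=1·44+9=53,  q_3=1·5+1=6
(x₁, y₁) = (53, 6);  53² − 78·6² = 1 ✓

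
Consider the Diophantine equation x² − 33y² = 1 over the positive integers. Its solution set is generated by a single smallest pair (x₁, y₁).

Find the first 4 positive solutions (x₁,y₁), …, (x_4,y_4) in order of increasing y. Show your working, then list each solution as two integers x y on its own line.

23 4
1057 184
48599 8460
2234497 388976

√33 = [5; 1,2,1,10, …], period ℓ=4 (even) → k=3
a_0=5:  p_0=5·1+0=5,  q_0=5·0+1=1
…
a_2=2:  p_2=2·6+5=17,  q_2=2·1+1=3
a_3=1:  p_3=1·17+6=23,  q_3=1·3+1=4
(x₁, y₁) = (23, 4);  23² − 33·4² = 1 ✓
n=2: (23,4)∘(23,4) = (23·23+33·4·4, 23·4+4·23) = (1057,184)
n=3: (1057,184)∘(23,4) = (23·1057+33·4·184, 23·184+4·1057) = (48599,8460)
n=4: (48599,8460)∘(23,4) = (23·48599+33·4·8460, 23·8460+4·48599) = (2234497,388976)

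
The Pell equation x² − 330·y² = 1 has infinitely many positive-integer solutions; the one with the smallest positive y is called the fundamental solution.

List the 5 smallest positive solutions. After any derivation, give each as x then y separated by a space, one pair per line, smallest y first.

109 6
23761 1308
5179789 285138
1129170241 62158776
246153932749 13550328030

d=330: √d = [18; 6,36] (ℓ=2, even), read p_1/q_1
step 0: (18, 1)  from 18·(1,0) + (0,1)
step 1: (109, 6)  from 6·(18,1) + (1,0)
fundamental: x₁=109, y₁=6  (since 11881 − 330·36 = 1)
n=2: (109,6)∘(109,6) = (109·109+330·6·6, 109·6+6·109) = (23761,1308)
n=3: (23761,1308)∘(109,6) = (109·23761+330·6·1308, 109·1308+6·23761) = (5179789,285138)
n=4: (5179789,285138)∘(109,6) = (109·5179789+330·6·285138, 109·285138+6·5179789) = (1129170241,62158776)
n=5: (1129170241,62158776)∘(109,6) = (109·1129170241+330·6·62158776, 109·62158776+6·1129170241) = (246153932749,13550328030)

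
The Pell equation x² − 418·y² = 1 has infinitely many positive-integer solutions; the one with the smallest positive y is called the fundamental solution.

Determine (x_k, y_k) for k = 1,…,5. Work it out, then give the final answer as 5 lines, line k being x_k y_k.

33857 1656
2292592897 112134384
155240635393601 7593067676520
10511964382749705217 514156984535740896
711807156058272903670337 34815626043260091355224

d=418: √d = [20; 2,4,20,4,2,40] (ℓ=6, even), read p_5/q_5
i=0: a=20 ⇒ p=20, q=1
…
i=4: a=4 ⇒ p=15068, q=737
i=5: a=2 ⇒ p=33857, q=1656
(x₁, y₁) = (33857, 1656);  33857² − 418·1656² = 1 ✓
k=2:  x_2 = 33857·33857+418·1656·1656 = 2292592897,  y_2 = 33857·1656+1656·33857 = 112134384
k=3:  x_3 = 33857·2292592897+418·1656·112134384 = 155240635393601,  y_3 = 33857·112134384+1656·2292592897 = 7593067676520
k=4:  x_4 = 33857·155240635393601+418·1656·7593067676520 = 10511964382749705217,  y_4 = 33857·7593067676520+1656·155240635393601 = 514156984535740896
k=5:  x_5 = 33857·10511964382749705217+418·1656·514156984535740896 = 711807156058272903670337,  y_5 = 33857·514156984535740896+1656·10511964382749705217 = 34815626043260091355224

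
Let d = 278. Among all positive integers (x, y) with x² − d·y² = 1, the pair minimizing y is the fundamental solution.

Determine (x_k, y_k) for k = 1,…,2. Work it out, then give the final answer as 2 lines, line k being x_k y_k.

[16; 1,2,16,2,1,32] for √278; ℓ=6 ⇒ convergent index 5
a_0=16:  p_0=16·1+0=16,  q_0=16·0+1=1
…
a_2=2:  p_2=2·17+16=50,  q_2=2·1+1=3
a_3=16:  p_3=16·50+17=817,  q_3=16·3+1=49
a_4=2:  p_4=2·817+50=1684,  q_4=2·49+3=101
a_5=1:  p_5=1·1684+817=2501,  q_5=1·101+49=150
→ (2501, 150).  Check: 2501²=6255001, 278·150²=6255000, difference 1.
(2501+150√278)^2 = 12510001 + 750300√278

2501 150
12510001 750300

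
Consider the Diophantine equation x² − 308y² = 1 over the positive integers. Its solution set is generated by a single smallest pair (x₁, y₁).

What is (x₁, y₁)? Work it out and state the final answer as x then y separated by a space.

351 20

√308 → a₀=17, period (1,1,4,1,1,34); ℓ=6 even so k=5
k=0  a_k=17  p_k/q_k = 17/1
…
k=2  a_k=1  p_k/q_k = 35/2
…
k=4  a_k=1  p_k/q_k = 193/11
k=5  a_k=1  p_k/q_k = 351/20
(x₁, y₁) = (351, 20);  351² − 308·20² = 1 ✓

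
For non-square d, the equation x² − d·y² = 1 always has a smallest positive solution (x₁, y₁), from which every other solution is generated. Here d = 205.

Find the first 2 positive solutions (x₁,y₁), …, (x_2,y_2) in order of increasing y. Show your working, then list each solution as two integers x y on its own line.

√205 = [14; 3,6,1,4,1,6,3,28, …], period ℓ=8 (even) → k=7
i=0: a=14 ⇒ p=14, q=1
i=1: a=3 ⇒ p=43, q=3
i=2: a=6 ⇒ p=272, q=19
…
i=4: a=4 ⇒ p=1532, q=107
…
i=6: a=6 ⇒ p=12614, q=881
i=7: a=3 ⇒ p=39689, q=2772
(x₁, y₁) = (39689, 2772);  39689² − 205·2772² = 1 ✓
k=2:  x_2 = 39689·39689+205·2772·2772 = 3150433441,  y_2 = 39689·2772+2772·39689 = 220035816

39689 2772
3150433441 220035816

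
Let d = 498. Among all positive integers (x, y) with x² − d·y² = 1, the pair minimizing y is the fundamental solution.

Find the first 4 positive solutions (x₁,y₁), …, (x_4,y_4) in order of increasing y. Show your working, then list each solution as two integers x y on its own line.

√498 → a₀=22, period (3,6,22,6,3,44); ℓ=6 even so k=5
step 0: (22, 1)  from 22·(1,0) + (0,1)
step 1: (67, 3)  from 3·(22,1) + (1,0)
…
step 4: (56794, 2545)  from 6·(9395,421) + (424,19)
step 5: (179777, 8056)  from 3·(56794,2545) + (9395,421)
fundamental: x₁=179777, y₁=8056  (since 32319769729 − 498·64899136 = 1)
(179777+8056√498)^2 = 64639539457 + 2896567024√498
(179777+8056√498)^3 = 23241404969742401 + 1041472259739240√498
(179777+8056√498)^4 = 8356540122426119709697 + 374465516875386131936√498

179777 8056
64639539457 2896567024
23241404969742401 1041472259739240
8356540122426119709697 374465516875386131936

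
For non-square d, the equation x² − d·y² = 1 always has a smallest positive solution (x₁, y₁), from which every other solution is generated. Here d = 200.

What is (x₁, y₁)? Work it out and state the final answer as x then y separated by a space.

99 7

√200 = [14; 7,28, …], period ℓ=2 (even) → k=1
i=0: a=14 ⇒ p=14, q=1
i=1: a=7 ⇒ p=99, q=7
(x₁, y₁) = (99, 7);  99² − 200·7² = 1 ✓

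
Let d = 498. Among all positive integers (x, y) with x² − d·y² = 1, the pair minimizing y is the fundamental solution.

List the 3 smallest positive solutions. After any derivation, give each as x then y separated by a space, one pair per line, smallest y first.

179777 8056
64639539457 2896567024
23241404969742401 1041472259739240

[22; 3,6,22,6,3,44] for √498; ℓ=6 ⇒ convergent index 5
i=0: a=22 ⇒ p=22, q=1
i=1: a=3 ⇒ p=67, q=3
…
i=3: a=22 ⇒ p=9395, q=421
i=4: a=6 ⇒ p=56794, q=2545
i=5: a=3 ⇒ p=179777, q=8056
→ (179777, 8056).  Check: 179777²=32319769729, 498·8056²=32319769728, difference 1.
(179777+8056√498)^2 = 64639539457 + 2896567024√498
(179777+8056√498)^3 = 23241404969742401 + 1041472259739240√498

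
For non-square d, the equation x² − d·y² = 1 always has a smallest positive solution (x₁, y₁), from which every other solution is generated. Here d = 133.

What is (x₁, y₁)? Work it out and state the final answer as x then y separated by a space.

2588599 224460

[11; 1,1,7,5,1,…,1,1,22] for √133; ℓ=16 ⇒ convergent index 15
a_0=11:  p_0=11·1+0=11,  q_0=11·0+1=1
…
a_2=1:  p_2=1·12+11=23,  q_2=1·1+1=2
a_3=7:  p_3=7·23+12=173,  q_3=7·2+1=15
…
a_6=1:  p_6=1·1061+888=1949,  q_6=1·92+77=169
a_7=1:  p_7=1·1949+1061=3010,  q_7=1·169+92=261
…
a_9=1:  p_9=1·7969+3010=10979,  q_9=1·691+261=952
a_10=1:  p_10=1·10979+7969=18948,  q_10=1·952+691=1643
…
a_14=1:  p_14=1·1210008+168583=1378591,  q_14=1·104921+14618=119539
a_15=1:  p_15=1·1378591+1210008=2588599,  q_15=1·119539+104921=224460
fundamental: x₁=2588599, y₁=224460  (since 6700844782801 − 133·50382291600 = 1)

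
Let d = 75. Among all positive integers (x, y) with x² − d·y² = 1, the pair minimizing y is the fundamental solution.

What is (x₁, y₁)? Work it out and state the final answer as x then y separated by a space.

26 3

d=75: √d = [8; 1,1,1,16] (ℓ=4, even), read p_3/q_3
i=0: a=8 ⇒ p=8, q=1
…
i=2: a=1 ⇒ p=17, q=2
i=3: a=1 ⇒ p=26, q=3
→ (26, 3).  Check: 26²=676, 75·3²=675, difference 1.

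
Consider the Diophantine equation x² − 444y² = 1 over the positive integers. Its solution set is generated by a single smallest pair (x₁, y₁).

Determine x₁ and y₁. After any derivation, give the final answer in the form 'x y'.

√444 = [21; 14,42, …], period ℓ=2 (even) → k=1
step 0: (21, 1)  from 21·(1,0) + (0,1)
step 1: (295, 14)  from 14·(21,1) + (1,0)
(x₁, y₁) = (295, 14);  295² − 444·14² = 1 ✓

295 14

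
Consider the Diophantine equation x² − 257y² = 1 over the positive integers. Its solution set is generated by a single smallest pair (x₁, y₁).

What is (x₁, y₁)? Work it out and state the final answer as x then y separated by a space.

513 32

[16; 32] for √257; ℓ=1 ⇒ convergent index 1
step 0: (16, 1)  from 16·(1,0) + (0,1)
step 1: (513, 32)  from 32·(16,1) + (1,0)
→ (513, 32).  Check: 513²=263169, 257·32²=263168, difference 1.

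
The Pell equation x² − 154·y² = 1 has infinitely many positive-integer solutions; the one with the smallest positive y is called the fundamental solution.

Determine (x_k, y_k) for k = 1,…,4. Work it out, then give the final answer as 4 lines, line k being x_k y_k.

√154 → a₀=12, period (2,2,3,1,2,1,3,2,2,24); ℓ=10 even so k=9
k=0  a_k=12  p_k/q_k = 12/1
…
k=2  a_k=2  p_k/q_k = 62/5
…
k=6  a_k=1  p_k/q_k = 1030/83
k=7  a_k=3  p_k/q_k = 3847/310
k=8  a_k=2  p_k/q_k = 8724/703
k=9  a_k=2  p_k/q_k = 21295/1716
fundamental: x₁=21295, y₁=1716  (since 453477025 − 154·2944656 = 1)
(21295+1716√154)^2 = 906954049 + 73084440√154
(21295+1716√154)^3 = 38627172925615 + 3112666297884√154
(21295+1716√154)^4 = 1645131293994988801 + 132568457553795120√154

21295 1716
906954049 73084440
38627172925615 3112666297884
1645131293994988801 132568457553795120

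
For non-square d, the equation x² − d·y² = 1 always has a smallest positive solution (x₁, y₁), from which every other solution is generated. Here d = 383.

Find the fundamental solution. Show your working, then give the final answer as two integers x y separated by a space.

√383 = [19; 1,1,3,19,3,1,1,38, …], period ℓ=8 (even) → k=7
i=0: a=19 ⇒ p=19, q=1
i=1: a=1 ⇒ p=20, q=1
i=2: a=1 ⇒ p=39, q=2
i=3: a=3 ⇒ p=137, q=7
i=4: a=19 ⇒ p=2642, q=135
i=5: a=3 ⇒ p=8063, q=412
i=6: a=1 ⇒ p=10705, q=547
i=7: a=1 ⇒ p=18768, q=959
→ (18768, 959).  Check: 18768²=352237824, 383·959²=352237823, difference 1.

18768 959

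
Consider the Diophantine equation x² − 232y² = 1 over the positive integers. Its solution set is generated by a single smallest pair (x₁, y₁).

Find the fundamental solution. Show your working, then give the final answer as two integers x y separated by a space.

19603 1287

d=232: √d = [15; 4,3,7,3,4,30] (ℓ=6, even), read p_5/q_5
k=0  a_k=15  p_k/q_k = 15/1
k=1  a_k=4  p_k/q_k = 61/4
k=2  a_k=3  p_k/q_k = 198/13
k=3  a_k=7  p_k/q_k = 1447/95
k=4  a_k=3  p_k/q_k = 4539/298
k=5  a_k=4  p_k/q_k = 19603/1287
fundamental: x₁=19603, y₁=1287  (since 384277609 − 232·1656369 = 1)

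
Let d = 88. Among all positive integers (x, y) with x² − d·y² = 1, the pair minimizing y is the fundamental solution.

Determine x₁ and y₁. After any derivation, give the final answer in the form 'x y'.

√88 → a₀=9, period (2,1,1,1,2,18); ℓ=6 even so k=5
step 0: (9, 1)  from 9·(1,0) + (0,1)
…
step 2: (28, 3)  from 1·(19,2) + (9,1)
…
step 4: (75, 8)  from 1·(47,5) + (28,3)
step 5: (197, 21)  from 2·(75,8) + (47,5)
fundamental: x₁=197, y₁=21  (since 38809 − 88·441 = 1)

197 21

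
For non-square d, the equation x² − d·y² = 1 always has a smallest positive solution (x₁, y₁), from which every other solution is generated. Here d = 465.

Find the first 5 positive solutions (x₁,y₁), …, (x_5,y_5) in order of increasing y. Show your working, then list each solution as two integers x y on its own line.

15871 736
503777281 23362112
15990898437631 741560158368
507583097703505921 23538602523554944
16111702671313786506751 747162320561120874080

d=465: √d = [21; 1,1,3,2,2,2,3,1,1,42] (ℓ=10, even), read p_9/q_9
step 0: (21, 1)  from 21·(1,0) + (0,1)
…
step 3: (151, 7)  from 3·(43,2) + (22,1)
step 4: (345, 16)  from 2·(151,7) + (43,2)
…
step 7: (6922, 321)  from 3·(2027,94) + (841,39)
step 8: (8949, 415)  from 1·(6922,321) + (2027,94)
step 9: (15871, 736)  from 1·(8949,415) + (6922,321)
(x₁, y₁) = (15871, 736);  15871² − 465·736² = 1 ✓
k=2:  x_2 = 15871·15871+465·736·736 = 503777281,  y_2 = 15871·736+736·15871 = 23362112
k=3:  x_3 = 15871·503777281+465·736·23362112 = 15990898437631,  y_3 = 15871·23362112+736·503777281 = 741560158368
k=4:  x_4 = 15871·15990898437631+465·736·741560158368 = 507583097703505921,  y_4 = 15871·741560158368+736·15990898437631 = 23538602523554944
k=5:  x_5 = 15871·507583097703505921+465·736·23538602523554944 = 16111702671313786506751,  y_5 = 15871·23538602523554944+736·507583097703505921 = 747162320561120874080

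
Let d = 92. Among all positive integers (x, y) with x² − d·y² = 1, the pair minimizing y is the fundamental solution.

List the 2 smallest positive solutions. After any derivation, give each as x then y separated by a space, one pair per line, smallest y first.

[9; 1,1,2,4,2,1,1,18] for √92; ℓ=8 ⇒ convergent index 7
k=0  a_k=9  p_k/q_k = 9/1
k=1  a_k=1  p_k/q_k = 10/1
k=2  a_k=1  p_k/q_k = 19/2
…
k=4  a_k=4  p_k/q_k = 211/22
k=5  a_k=2  p_k/q_k = 470/49
k=6  a_k=1  p_k/q_k = 681/71
k=7  a_k=1  p_k/q_k = 1151/120
→ (1151, 120).  Check: 1151²=1324801, 92·120²=1324800, difference 1.
(x_2, y_2) = (1151·1151 + 92·120·120, 1151·120 + 120·1151) = (2649601, 276240)

1151 120
2649601 276240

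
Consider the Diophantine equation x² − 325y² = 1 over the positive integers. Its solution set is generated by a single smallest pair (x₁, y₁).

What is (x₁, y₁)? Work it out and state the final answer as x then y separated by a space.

649 36

d=325: √d = [18; 36] (ℓ=1, odd), read p_1/q_1
a_0=18:  p_0=18·1+0=18,  q_0=18·0+1=1
a_1=36:  p_1=36·18+1=649,  q_1=36·1+0=36
fundamental: x₁=649, y₁=36  (since 421201 − 325·1296 = 1)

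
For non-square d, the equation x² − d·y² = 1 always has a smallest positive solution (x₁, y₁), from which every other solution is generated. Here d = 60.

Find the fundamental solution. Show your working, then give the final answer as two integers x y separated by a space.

31 4

d=60: √d = [7; 1,2,1,14] (ℓ=4, even), read p_3/q_3
step 0: (7, 1)  from 7·(1,0) + (0,1)
step 1: (8, 1)  from 1·(7,1) + (1,0)
step 2: (23, 3)  from 2·(8,1) + (7,1)
step 3: (31, 4)  from 1·(23,3) + (8,1)
fundamental: x₁=31, y₁=4  (since 961 − 60·16 = 1)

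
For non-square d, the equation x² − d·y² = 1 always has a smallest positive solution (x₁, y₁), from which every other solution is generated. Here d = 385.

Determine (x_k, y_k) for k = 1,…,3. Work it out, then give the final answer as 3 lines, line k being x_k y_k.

95831 4884
18367161121 936077208
3520286834677271 179410429834812

[19; 1,1,1,1,1,…,1,1,38] for √385; ℓ=16 ⇒ convergent index 15
k=0  a_k=19  p_k/q_k = 19/1
k=1  a_k=1  p_k/q_k = 20/1
k=2  a_k=1  p_k/q_k = 39/2
…
k=6  a_k=3  p_k/q_k = 569/29
…
k=11  a_k=1  p_k/q_k = 13009/663
…
k=13  a_k=1  p_k/q_k = 36280/1849
k=14  a_k=1  p_k/q_k = 59551/3035
k=15  a_k=1  p_k/q_k = 95831/4884
fundamental: x₁=95831, y₁=4884  (since 9183580561 − 385·23853456 = 1)
n=2: (95831,4884)∘(95831,4884) = (95831·95831+385·4884·4884, 95831·4884+4884·95831) = (18367161121,936077208)
n=3: (18367161121,936077208)∘(95831,4884) = (95831·18367161121+385·4884·936077208, 95831·936077208+4884·18367161121) = (3520286834677271,179410429834812)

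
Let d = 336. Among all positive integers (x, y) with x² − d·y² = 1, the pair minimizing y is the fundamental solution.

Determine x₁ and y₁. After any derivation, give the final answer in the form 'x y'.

55 3

[18; 3,36] for √336; ℓ=2 ⇒ convergent index 1
a_0=18:  p_0=18·1+0=18,  q_0=18·0+1=1
a_1=3:  p_1=3·18+1=55,  q_1=3·1+0=3
→ (55, 3).  Check: 55²=3025, 336·3²=3024, difference 1.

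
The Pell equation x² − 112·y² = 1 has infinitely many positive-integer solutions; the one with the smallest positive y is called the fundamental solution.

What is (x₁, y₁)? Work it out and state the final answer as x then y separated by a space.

127 12

[10; 1,1,2,1,1,20] for √112; ℓ=6 ⇒ convergent index 5
k=0  a_k=10  p_k/q_k = 10/1
…
k=2  a_k=1  p_k/q_k = 21/2
k=3  a_k=2  p_k/q_k = 53/5
k=4  a_k=1  p_k/q_k = 74/7
k=5  a_k=1  p_k/q_k = 127/12
fundamental: x₁=127, y₁=12  (since 16129 − 112·144 = 1)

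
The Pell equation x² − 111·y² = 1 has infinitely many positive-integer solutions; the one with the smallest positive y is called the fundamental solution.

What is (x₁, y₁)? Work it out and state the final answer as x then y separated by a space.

295 28

√111 → a₀=10, period (1,1,6,1,1,20); ℓ=6 even so k=5
i=0: a=10 ⇒ p=10, q=1
…
i=3: a=6 ⇒ p=137, q=13
i=4: a=1 ⇒ p=158, q=15
i=5: a=1 ⇒ p=295, q=28
→ (295, 28).  Check: 295²=87025, 111·28²=87024, difference 1.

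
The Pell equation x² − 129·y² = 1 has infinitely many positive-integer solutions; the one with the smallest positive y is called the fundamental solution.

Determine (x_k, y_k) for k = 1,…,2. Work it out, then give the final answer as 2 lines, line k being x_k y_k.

16855 1484
568182049 50025640

[11; 2,1,3,1,6,1,3,1,2,22] for √129; ℓ=10 ⇒ convergent index 9
step 0: (11, 1)  from 11·(1,0) + (0,1)
…
step 4: (159, 14)  from 1·(125,11) + (34,3)
…
step 7: (4793, 422)  from 3·(1238,109) + (1079,95)
step 8: (6031, 531)  from 1·(4793,422) + (1238,109)
step 9: (16855, 1484)  from 2·(6031,531) + (4793,422)
(x₁, y₁) = (16855, 1484);  16855² − 129·1484² = 1 ✓
(16855+1484√129)^2 = 568182049 + 50025640√129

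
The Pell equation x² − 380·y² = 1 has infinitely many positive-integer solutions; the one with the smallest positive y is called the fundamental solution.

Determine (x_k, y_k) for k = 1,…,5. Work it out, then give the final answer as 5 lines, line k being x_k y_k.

39 2
3041 156
237159 12166
18495361 948792
1442400999 73993610

d=380: √d = [19; 2,38] (ℓ=2, even), read p_1/q_1
k=0  a_k=19  p_k/q_k = 19/1
k=1  a_k=2  p_k/q_k = 39/2
fundamental: x₁=39, y₁=2  (since 1521 − 380·4 = 1)
n=2: (39,2)∘(39,2) = (39·39+380·2·2, 39·2+2·39) = (3041,156)
n=3: (3041,156)∘(39,2) = (39·3041+380·2·156, 39·156+2·3041) = (237159,12166)
n=4: (237159,12166)∘(39,2) = (39·237159+380·2·12166, 39·12166+2·237159) = (18495361,948792)
n=5: (18495361,948792)∘(39,2) = (39·18495361+380·2·948792, 39·948792+2·18495361) = (1442400999,73993610)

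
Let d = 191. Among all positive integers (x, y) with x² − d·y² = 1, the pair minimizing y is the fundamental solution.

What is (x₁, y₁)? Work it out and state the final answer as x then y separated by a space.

8994000 650783

d=191: √d = [13; 1,4,1,1,3,…,4,1,26] (ℓ=16, even), read p_15/q_15
a_0=13:  p_0=13·1+0=13,  q_0=13·0+1=1
a_1=1:  p_1=1·13+1=14,  q_1=1·1+0=1
a_2=4:  p_2=4·14+13=69,  q_2=4·1+1=5
…
a_5=3:  p_5=3·152+83=539,  q_5=3·11+6=39
…
a_8=13:  p_8=13·2999+1230=40217,  q_8=13·217+89=2910
a_9=2:  p_9=2·40217+2999=83433,  q_9=2·2910+217=6037
a_10=2:  p_10=2·83433+40217=207083,  q_10=2·6037+2910=14984
a_11=3:  p_11=3·207083+83433=704682,  q_11=3·14984+6037=50989
a_12=1:  p_12=1·704682+207083=911765,  q_12=1·50989+14984=65973
a_13=1:  p_13=1·911765+704682=1616447,  q_13=1·65973+50989=116962
a_14=4:  p_14=4·1616447+911765=7377553,  q_14=4·116962+65973=533821
a_15=1:  p_15=1·7377553+1616447=8994000,  q_15=1·533821+116962=650783
→ (8994000, 650783).  Check: 8994000²=80892036000000, 191·650783²=80892035999999, difference 1.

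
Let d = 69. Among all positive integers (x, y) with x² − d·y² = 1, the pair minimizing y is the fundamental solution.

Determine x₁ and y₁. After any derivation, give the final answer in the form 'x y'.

[8; 3,3,1,4,1,3,3,16] for √69; ℓ=8 ⇒ convergent index 7
a_0=8:  p_0=8·1+0=8,  q_0=8·0+1=1
a_1=3:  p_1=3·8+1=25,  q_1=3·1+0=3
…
a_3=1:  p_3=1·83+25=108,  q_3=1·10+3=13
…
a_6=3:  p_6=3·623+515=2384,  q_6=3·75+62=287
a_7=3:  p_7=3·2384+623=7775,  q_7=3·287+75=936
fundamental: x₁=7775, y₁=936  (since 60450625 − 69·876096 = 1)

7775 936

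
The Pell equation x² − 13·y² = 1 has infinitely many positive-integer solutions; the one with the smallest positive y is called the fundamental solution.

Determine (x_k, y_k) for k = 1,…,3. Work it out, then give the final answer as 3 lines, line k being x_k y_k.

649 180
842401 233640
1093435849 303264540

√13 = [3; 1,1,1,1,6, …], period ℓ=5 (odd) → k=9
i=0: a=3 ⇒ p=3, q=1
…
i=2: a=1 ⇒ p=7, q=2
…
i=4: a=1 ⇒ p=18, q=5
i=5: a=6 ⇒ p=119, q=33
i=6: a=1 ⇒ p=137, q=38
…
i=8: a=1 ⇒ p=393, q=109
i=9: a=1 ⇒ p=649, q=180
fundamental: x₁=649, y₁=180  (since 421201 − 13·32400 = 1)
(649+180√13)^2 = 842401 + 233640√13
(649+180√13)^3 = 1093435849 + 303264540√13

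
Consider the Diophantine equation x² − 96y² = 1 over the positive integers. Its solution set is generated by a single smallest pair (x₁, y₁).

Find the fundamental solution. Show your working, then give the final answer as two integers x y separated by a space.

[9; 1,3,1,18] for √96; ℓ=4 ⇒ convergent index 3
k=0  a_k=9  p_k/q_k = 9/1
…
k=2  a_k=3  p_k/q_k = 39/4
k=3  a_k=1  p_k/q_k = 49/5
(x₁, y₁) = (49, 5);  49² − 96·5² = 1 ✓

49 5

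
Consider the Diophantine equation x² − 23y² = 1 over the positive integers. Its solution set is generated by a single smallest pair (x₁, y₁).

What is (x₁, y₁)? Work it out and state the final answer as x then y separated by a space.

d=23: √d = [4; 1,3,1,8] (ℓ=4, even), read p_3/q_3
i=0: a=4 ⇒ p=4, q=1
…
i=2: a=3 ⇒ p=19, q=4
i=3: a=1 ⇒ p=24, q=5
(x₁, y₁) = (24, 5);  24² − 23·5² = 1 ✓

24 5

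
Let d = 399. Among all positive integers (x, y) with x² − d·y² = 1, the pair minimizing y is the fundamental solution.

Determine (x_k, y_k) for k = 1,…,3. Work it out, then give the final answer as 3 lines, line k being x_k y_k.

d=399: √d = [19; 1,38] (ℓ=2, even), read p_1/q_1
step 0: (19, 1)  from 19·(1,0) + (0,1)
step 1: (20, 1)  from 1·(19,1) + (1,0)
fundamental: x₁=20, y₁=1  (since 400 − 399·1 = 1)
k=2:  x_2 = 20·20+399·1·1 = 799,  y_2 = 20·1+1·20 = 40
k=3:  x_3 = 20·799+399·1·40 = 31940,  y_3 = 20·40+1·799 = 1599

20 1
799 40
31940 1599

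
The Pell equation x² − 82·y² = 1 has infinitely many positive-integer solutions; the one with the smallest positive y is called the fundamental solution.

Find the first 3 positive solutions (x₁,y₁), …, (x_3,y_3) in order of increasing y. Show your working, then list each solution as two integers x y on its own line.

d=82: √d = [9; 18] (ℓ=1, odd), read p_1/q_1
i=0: a=9 ⇒ p=9, q=1
i=1: a=18 ⇒ p=163, q=18
→ (163, 18).  Check: 163²=26569, 82·18²=26568, difference 1.
(x_2, y_2) = (163·163 + 82·18·18, 163·18 + 18·163) = (53137, 5868)
(x_3, y_3) = (163·53137 + 82·18·5868, 163·5868 + 18·53137) = (17322499, 1912950)

163 18
53137 5868
17322499 1912950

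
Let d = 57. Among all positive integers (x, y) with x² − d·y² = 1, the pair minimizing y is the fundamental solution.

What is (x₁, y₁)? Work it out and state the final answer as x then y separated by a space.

151 20

d=57: √d = [7; 1,1,4,1,1,14] (ℓ=6, even), read p_5/q_5
k=0  a_k=7  p_k/q_k = 7/1
k=1  a_k=1  p_k/q_k = 8/1
k=2  a_k=1  p_k/q_k = 15/2
k=3  a_k=4  p_k/q_k = 68/9
k=4  a_k=1  p_k/q_k = 83/11
k=5  a_k=1  p_k/q_k = 151/20
(x₁, y₁) = (151, 20);  151² − 57·20² = 1 ✓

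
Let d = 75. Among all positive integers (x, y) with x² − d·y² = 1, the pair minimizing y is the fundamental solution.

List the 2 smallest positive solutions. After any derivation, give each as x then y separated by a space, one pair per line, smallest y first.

26 3
1351 156

√75 → a₀=8, period (1,1,1,16); ℓ=4 even so k=3
step 0: (8, 1)  from 8·(1,0) + (0,1)
step 1: (9, 1)  from 1·(8,1) + (1,0)
step 2: (17, 2)  from 1·(9,1) + (8,1)
step 3: (26, 3)  from 1·(17,2) + (9,1)
(x₁, y₁) = (26, 3);  26² − 75·3² = 1 ✓
k=2:  x_2 = 26·26+75·3·3 = 1351,  y_2 = 26·3+3·26 = 156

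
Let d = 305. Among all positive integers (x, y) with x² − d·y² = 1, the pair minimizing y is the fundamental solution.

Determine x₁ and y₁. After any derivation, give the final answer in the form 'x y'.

489 28

[17; 2,6,2,34] for √305; ℓ=4 ⇒ convergent index 3
k=0  a_k=17  p_k/q_k = 17/1
k=1  a_k=2  p_k/q_k = 35/2
k=2  a_k=6  p_k/q_k = 227/13
k=3  a_k=2  p_k/q_k = 489/28
→ (489, 28).  Check: 489²=239121, 305·28²=239120, difference 1.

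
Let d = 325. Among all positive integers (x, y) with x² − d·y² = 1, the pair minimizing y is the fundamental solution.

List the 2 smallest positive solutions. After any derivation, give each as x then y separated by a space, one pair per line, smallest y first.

649 36
842401 46728

d=325: √d = [18; 36] (ℓ=1, odd), read p_1/q_1
a_0=18:  p_0=18·1+0=18,  q_0=18·0+1=1
a_1=36:  p_1=36·18+1=649,  q_1=36·1+0=36
fundamental: x₁=649, y₁=36  (since 421201 − 325·1296 = 1)
k=2:  x_2 = 649·649+325·36·36 = 842401,  y_2 = 649·36+36·649 = 46728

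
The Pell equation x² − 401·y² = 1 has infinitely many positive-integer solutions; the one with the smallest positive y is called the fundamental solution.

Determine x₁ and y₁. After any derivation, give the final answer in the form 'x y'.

801 40

√401 → a₀=20, period (40); ℓ=1 odd so k=1
step 0: (20, 1)  from 20·(1,0) + (0,1)
step 1: (801, 40)  from 40·(20,1) + (1,0)
→ (801, 40).  Check: 801²=641601, 401·40²=641600, difference 1.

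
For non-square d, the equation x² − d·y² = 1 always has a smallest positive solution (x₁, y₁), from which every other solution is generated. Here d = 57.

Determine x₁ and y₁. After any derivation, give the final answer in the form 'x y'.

151 20

d=57: √d = [7; 1,1,4,1,1,14] (ℓ=6, even), read p_5/q_5
k=0  a_k=7  p_k/q_k = 7/1
…
k=2  a_k=1  p_k/q_k = 15/2
…
k=4  a_k=1  p_k/q_k = 83/11
k=5  a_k=1  p_k/q_k = 151/20
→ (151, 20).  Check: 151²=22801, 57·20²=22800, difference 1.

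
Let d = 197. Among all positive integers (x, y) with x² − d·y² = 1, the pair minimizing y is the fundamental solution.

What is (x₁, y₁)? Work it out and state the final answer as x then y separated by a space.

d=197: √d = [14; 28] (ℓ=1, odd), read p_1/q_1
i=0: a=14 ⇒ p=14, q=1
i=1: a=28 ⇒ p=393, q=28
(x₁, y₁) = (393, 28);  393² − 197·28² = 1 ✓

393 28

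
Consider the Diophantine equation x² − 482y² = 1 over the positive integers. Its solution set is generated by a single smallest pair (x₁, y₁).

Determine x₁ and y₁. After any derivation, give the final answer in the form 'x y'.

483 22

√482 → a₀=21, period (1,20,1,42); ℓ=4 even so k=3
step 0: (21, 1)  from 21·(1,0) + (0,1)
step 1: (22, 1)  from 1·(21,1) + (1,0)
step 2: (461, 21)  from 20·(22,1) + (21,1)
step 3: (483, 22)  from 1·(461,21) + (22,1)
fundamental: x₁=483, y₁=22  (since 233289 − 482·484 = 1)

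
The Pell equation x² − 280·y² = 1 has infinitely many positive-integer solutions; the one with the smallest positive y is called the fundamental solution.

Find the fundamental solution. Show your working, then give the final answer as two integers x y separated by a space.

251 15

[16; 1,2,1,2,1,32] for √280; ℓ=6 ⇒ convergent index 5
i=0: a=16 ⇒ p=16, q=1
i=1: a=1 ⇒ p=17, q=1
…
i=3: a=1 ⇒ p=67, q=4
i=4: a=2 ⇒ p=184, q=11
i=5: a=1 ⇒ p=251, q=15
fundamental: x₁=251, y₁=15  (since 63001 − 280·225 = 1)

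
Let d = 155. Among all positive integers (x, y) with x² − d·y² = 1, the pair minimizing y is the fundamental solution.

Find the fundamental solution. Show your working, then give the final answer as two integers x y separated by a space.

[12; 2,4,2,24] for √155; ℓ=4 ⇒ convergent index 3
k=0  a_k=12  p_k/q_k = 12/1
k=1  a_k=2  p_k/q_k = 25/2
k=2  a_k=4  p_k/q_k = 112/9
k=3  a_k=2  p_k/q_k = 249/20
(x₁, y₁) = (249, 20);  249² − 155·20² = 1 ✓

249 20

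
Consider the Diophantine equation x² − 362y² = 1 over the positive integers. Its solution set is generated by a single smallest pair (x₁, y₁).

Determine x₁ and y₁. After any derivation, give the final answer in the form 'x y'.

[19; 38] for √362; ℓ=1 ⇒ convergent index 1
i=0: a=19 ⇒ p=19, q=1
i=1: a=38 ⇒ p=723, q=38
fundamental: x₁=723, y₁=38  (since 522729 − 362·1444 = 1)

723 38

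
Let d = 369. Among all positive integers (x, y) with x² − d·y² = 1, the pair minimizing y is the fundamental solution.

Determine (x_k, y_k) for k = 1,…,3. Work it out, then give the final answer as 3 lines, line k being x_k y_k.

[19; 4,1,3,2,7,4,7,2,3,1,4,38] for √369; ℓ=12 ⇒ convergent index 11
i=0: a=19 ⇒ p=19, q=1
…
i=3: a=3 ⇒ p=365, q=19
i=4: a=2 ⇒ p=826, q=43
i=5: a=7 ⇒ p=6147, q=320
…
i=7: a=7 ⇒ p=184045, q=9581
i=8: a=2 ⇒ p=393504, q=20485
…
i=10: a=1 ⇒ p=1758061, q=91521
i=11: a=4 ⇒ p=8396801, q=437120
(x₁, y₁) = (8396801, 437120);  8396801² − 369·437120² = 1 ✓
(8396801+437120√369)^2 = 141012534067201 + 7340819306240√369
(8396801+437120√369)^3 = 2368108374136006451201 + 123278797782910239360√369

8396801 437120
141012534067201 7340819306240
2368108374136006451201 123278797782910239360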